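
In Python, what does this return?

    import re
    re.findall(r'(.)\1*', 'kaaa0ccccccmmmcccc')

['k', 'a', '0', 'c', 'm', 'c']

The backreference `\1` re-matches whatever the first group consumed, character for character.
With a single group, `findall` returns only what that group captured — 6 items.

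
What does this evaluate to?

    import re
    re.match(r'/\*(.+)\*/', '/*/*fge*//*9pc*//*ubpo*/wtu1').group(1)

With `match`, the pattern is implicitly anchored at the beginning.
The match spans [0:24] → '/*/*fge*//*9pc*//*ubpo*/'.
Captured: group 1 = '/*fge*//*9pc*//*ubpo'.

'/*fge*//*9pc*//*ubpo'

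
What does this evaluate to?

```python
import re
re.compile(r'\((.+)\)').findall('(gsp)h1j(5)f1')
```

['gsp)h1j(5']

With a single group, `findall` returns only what that group captured — 1 item.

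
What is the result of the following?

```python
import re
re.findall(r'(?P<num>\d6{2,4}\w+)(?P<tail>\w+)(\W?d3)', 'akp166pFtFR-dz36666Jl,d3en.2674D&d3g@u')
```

This matches a digit, then 2 to 4 of a literal '6', then one or more of a word character (captured as 'num'); then one or more of a word character (captured as 'tail'); then optionally a non-word character, then the literal 'd3' (captured).
Walking the string: at [14:24] match '36666Jl,d3', groups = ('36666J', 'l', ',d3').
`findall` packs the 3 group values into a tuple for every match.

[('36666J', 'l', ',d3')]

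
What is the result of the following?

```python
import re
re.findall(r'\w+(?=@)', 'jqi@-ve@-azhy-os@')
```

The positive lookaround only admits positions where the adjacent text matches; those characters stay outside the span.
`findall` yields the raw match text (3 of them) because the pattern has no groups.

['jqi', 've', 'os']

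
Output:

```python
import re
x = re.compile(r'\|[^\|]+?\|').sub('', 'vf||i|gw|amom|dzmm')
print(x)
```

Every occurrence is swapped for ''.

vf|gwdzmm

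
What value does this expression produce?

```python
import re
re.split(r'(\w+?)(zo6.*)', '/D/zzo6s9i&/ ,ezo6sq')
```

['/D/', 'z', 'zo6s9i&/ ,ezo6sq', '']

Pattern: one or more of a word character (lazy) (captured); then the literal 'zo6', then zero or more of any character (captured).
Matches to split on: at [3:20] → 'zzo6s9i&/ ,ezo6sq'.
The group in the pattern means `split` returns the separators' captures alongside the pieces.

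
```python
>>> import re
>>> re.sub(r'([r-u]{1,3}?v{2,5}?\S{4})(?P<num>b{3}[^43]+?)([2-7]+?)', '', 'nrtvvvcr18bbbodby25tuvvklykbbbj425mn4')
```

This matches 1 to 3 of a character in [r-u] (lazy), then 2 to 5 of the literal 'v' (lazy), then exactly 4 of a non-whitespace character (captured); then exactly 3 of the literal 'b', then one or more of any character except [43] (lazy) (captured as 'num'); then one or more of a character in [2-7] (lazy) (captured).
A `+?`/`*?`/`{m,n}?` starts at its minimum and grows only as far as needed for what follows to match.
Matches: at [1:18] → 'rtvvvcr18bbbodby2'; at [19:32] → 'tuvvklykbbbj4'.
`sub` substitutes '' at each match site.

'n525mn4'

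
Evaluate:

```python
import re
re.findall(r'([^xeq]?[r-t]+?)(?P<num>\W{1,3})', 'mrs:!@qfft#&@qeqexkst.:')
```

[('mrs', ':!@'), ('ft', '#&@'), ('kst', '.:')]

With 2 capturing groups, `findall` returns a 2-tuple per match.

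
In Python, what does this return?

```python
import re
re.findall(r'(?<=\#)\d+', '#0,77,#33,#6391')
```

The lookaround is zero-width — it requires the adjacent text to match without consuming it, so the asserted text isn't part of the match.
Matches: at [1:2] → '0'; at [7:9] → '33'; at [11:15] → '6391'.
No capturing groups, so `findall` returns the 3 full match strings.

['0', '33', '6391']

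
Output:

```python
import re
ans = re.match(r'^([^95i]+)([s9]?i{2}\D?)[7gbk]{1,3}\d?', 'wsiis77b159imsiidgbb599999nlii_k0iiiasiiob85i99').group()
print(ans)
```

wsiis77b1

The pattern matches anchored at the start of the string; then one or more of any character except [95i] (captured); then optionally one of [s9], then exactly 2 of the literal 'i', then optionally a non-digit (captured); then 1 to 3 of one of [7gbk], then optionally a digit.
`re.match` only tries the pattern at the start of the string.
The match spans [0:9] → 'wsiis77b1'.
Captured: group 1 = 'ws', group 2 = 'iis'.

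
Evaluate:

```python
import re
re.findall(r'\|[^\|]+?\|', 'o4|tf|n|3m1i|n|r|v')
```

['|tf|', '|3m1i|', '|r|']

Scanning left to right: at [2:6] → '|tf|'; at [7:13] → '|3m1i|'; at [14:17] → '|r|'.
`findall` yields the raw match text (3 of them) because the pattern has no groups.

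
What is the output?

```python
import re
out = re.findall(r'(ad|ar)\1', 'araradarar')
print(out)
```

['ar', 'ar']

The backreference `\1` re-matches whatever the first group consumed, character for character.
Scanning left to right: at [0:4] match 'arar', group 1 = 'ar'; at [6:10] match 'arar', group 1 = 'ar'.
`findall` collects group 1 from each match (2 total).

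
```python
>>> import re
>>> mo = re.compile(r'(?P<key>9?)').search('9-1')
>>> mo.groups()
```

('9',)

The match spans [0:1] → '9'.
Captured: group 1 = '9'.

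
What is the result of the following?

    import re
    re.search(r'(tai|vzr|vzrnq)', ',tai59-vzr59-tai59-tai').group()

'tai'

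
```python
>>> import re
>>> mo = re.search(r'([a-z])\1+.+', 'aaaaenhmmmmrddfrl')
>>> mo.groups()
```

`\1` is not a pattern — it's the concrete string captured by group 1, re-applied verbatim.
`re.search` scans for the first position where the pattern succeeds.
The match spans [0:17] → 'aaaaenhmmmmrddfrl'.
Captured: group 1 = 'a'.

('a',)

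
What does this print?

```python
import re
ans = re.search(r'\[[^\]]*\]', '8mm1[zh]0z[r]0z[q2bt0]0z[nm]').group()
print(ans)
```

The match spans [4:8] → '[zh]'.

[zh]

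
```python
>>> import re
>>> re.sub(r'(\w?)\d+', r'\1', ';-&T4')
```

';-&T'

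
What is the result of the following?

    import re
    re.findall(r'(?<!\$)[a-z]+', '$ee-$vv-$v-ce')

['e', 'v', 'ce']

`(?!…)`/`(?<!…)` only lets a position through if the neighbouring text does NOT match; no characters are consumed.
With no groups in the pattern, `findall` gives back each whole match — 3 here.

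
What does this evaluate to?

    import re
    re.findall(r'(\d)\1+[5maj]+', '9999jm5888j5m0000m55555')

`\1` has to match the exact text group 1 already captured.
Scanning left to right: at [0:7] match '9999jm5', group 1 = '9'; at [7:13] match '888j5m', group 1 = '8'; at [13:23] match '0000m55555', group 1 = '0'.
One capturing group, so `findall` returns just the captured substring from each match — 3 in all.

['9', '8', '0']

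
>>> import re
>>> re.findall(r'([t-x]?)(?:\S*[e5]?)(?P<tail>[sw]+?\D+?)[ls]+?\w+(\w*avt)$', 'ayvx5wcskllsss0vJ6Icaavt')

[('', 'ss', 'avt')]

The pattern matches optionally a character in [t-x] (captured); then zero or more of a non-whitespace character, then optionally one of [e5] (non-capturing group); then one or more of one of [sw] (lazy), then one or more of a non-digit (lazy) (captured as 'tail'); then one or more of one of [ls] (lazy), then one or more of a word character; then zero or more of a word character, then the literal 'avt' (captured); then anchored at the end.
Matches: at [0:24] match 'ayvx5wcskllsss0vJ6Icaavt', groups = ('', 'ss', 'avt').
3 groups means the one result is a tuple of 3 captured strings — 1 here.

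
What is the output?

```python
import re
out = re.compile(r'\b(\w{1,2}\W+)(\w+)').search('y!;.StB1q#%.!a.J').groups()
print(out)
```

The pattern matches a word boundary (`\b`, zero-width); then 1 to 2 of a word character, then one or more of a non-word character (captured); then one or more of a word character (captured).
`re.search` scans for the first position where the pattern succeeds.
The match spans [0:9] → 'y!;.StB1q'.
Captured: group 1 = 'y!;.', group 2 = 'StB1q'.

('y!;.', 'StB1q')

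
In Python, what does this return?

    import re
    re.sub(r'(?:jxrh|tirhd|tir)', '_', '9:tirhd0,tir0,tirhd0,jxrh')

`|` is ordered: at each position the engine commits to the first alternative that works.
Matches: at [2:7] → 'tirhd'; at [9:12] → 'tir'; at [14:19] → 'tirhd'; at [21:25] → 'jxrh'.
Each match is replaced by '_'.

'9:_0,_0,_0,_'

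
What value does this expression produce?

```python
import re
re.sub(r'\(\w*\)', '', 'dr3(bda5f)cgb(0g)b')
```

`sub` substitutes '' at each match site.

'dr3cgbb'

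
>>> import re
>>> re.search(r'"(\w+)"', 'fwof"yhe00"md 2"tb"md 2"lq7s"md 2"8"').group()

`re.search` tries every starting position until one works.
The match spans [4:11] → '"yhe00"'.
Captured: group 1 = 'yhe00'.

'"yhe00"'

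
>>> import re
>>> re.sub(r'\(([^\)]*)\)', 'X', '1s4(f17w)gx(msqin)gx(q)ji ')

Matches: at [3:9] → '(f17w)'; at [11:18] → '(msqin)'; at [20:23] → '(q)'.
`sub` substitutes 'X' at each match site.

'1s4XgxXgxXji '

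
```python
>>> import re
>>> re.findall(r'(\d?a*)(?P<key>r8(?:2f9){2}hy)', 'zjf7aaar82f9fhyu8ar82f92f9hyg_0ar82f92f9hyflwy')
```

This matches optionally a digit, then zero or more of the literal 'a' (captured); then the literal 'r8', then the literal '2f9' repeated 2 times, then the literal 'hy' (captured as 'key').
Scanning left to right: at [16:28] match '8ar82f92f9hy', groups = ('8a', 'r82f92f9hy'); at [30:42] match '0ar82f92f9hy', groups = ('0a', 'r82f92f9hy').
With 2 capturing groups, `findall` returns a 2-tuple per match.

[('8a', 'r82f92f9hy'), ('0a', 'r82f92f9hy')]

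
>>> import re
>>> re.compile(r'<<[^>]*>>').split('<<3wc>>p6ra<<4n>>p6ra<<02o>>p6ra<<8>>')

['', 'p6ra', 'p6ra', 'p6ra', '']

Matches to split on: at [0:7] → '<<3wc>>'; at [11:17] → '<<4n>>'; at [21:28] → '<<02o>>'; at [32:37] → '<<8>>'.
Each match becomes a cut point; 5 segments remain.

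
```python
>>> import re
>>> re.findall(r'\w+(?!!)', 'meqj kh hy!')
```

['meqj', 'kh', 'h']

The negative lookahead/lookbehind blocks any match where the forbidden context is present.
Walking the string: at [0:4] → 'meqj'; at [5:7] → 'kh'; at [8:9] → 'h'.
`findall` yields the raw match text (3 of them) because the pattern has no groups.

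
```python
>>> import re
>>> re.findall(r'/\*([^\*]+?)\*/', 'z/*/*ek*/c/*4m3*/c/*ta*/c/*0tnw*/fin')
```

['ek', '4m3', 'ta', '0tnw']

Matches: at [3:9] match '/*ek*/', group 1 = 'ek'; at [10:17] match '/*4m3*/', group 1 = '4m3'; at [18:24] match '/*ta*/', group 1 = 'ta'; at [25:33] match '/*0tnw*/', group 1 = '0tnw'.
With a single group, `findall` returns only what that group captured — 4 items.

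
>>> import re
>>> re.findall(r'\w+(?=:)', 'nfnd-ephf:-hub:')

['ephf', 'hub']

The lookaround is zero-width — it requires the adjacent text to match without consuming it, so the asserted text isn't part of the match.
With no groups in the pattern, `findall` gives back each whole match — 2 here.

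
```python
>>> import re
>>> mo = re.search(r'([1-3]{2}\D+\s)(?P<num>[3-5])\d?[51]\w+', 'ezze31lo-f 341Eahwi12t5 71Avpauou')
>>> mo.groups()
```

('31lo-f ', '3')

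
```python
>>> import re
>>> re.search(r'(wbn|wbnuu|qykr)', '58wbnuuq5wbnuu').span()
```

Alternation isn't longest-match — the leftmost alternative that fits at this position is chosen.
The match spans [2:5] → 'wbn'.

(2, 5)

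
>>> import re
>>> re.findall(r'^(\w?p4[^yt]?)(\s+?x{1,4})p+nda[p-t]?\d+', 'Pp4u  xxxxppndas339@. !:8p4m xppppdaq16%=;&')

The pattern matches anchored at the start of the string; then optionally a word character, then the literal 'p4', then optionally any character except [yt] (captured); then one or more of whitespace (lazy), then 1 to 4 of the literal 'x' (captured); then one or more of a literal 'p', then the literal 'nda', then optionally a character in [p-t]; then one or more of a digit.
Walking the string: at [0:19] match 'Pp4u  xxxxppndas339', groups = ('Pp4u', '  xxxx').
With 2 capturing groups, `findall` returns a 2-tuple per match.

[('Pp4u', '  xxxx')]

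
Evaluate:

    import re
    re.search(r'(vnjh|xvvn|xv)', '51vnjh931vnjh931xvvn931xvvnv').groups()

('vnjh',)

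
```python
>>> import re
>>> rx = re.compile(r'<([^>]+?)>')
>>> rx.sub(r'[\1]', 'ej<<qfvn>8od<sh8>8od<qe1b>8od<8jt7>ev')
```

Matches: at [2:9] → '<<qfvn>'; at [12:17] → '<sh8>'; at [20:26] → '<qe1b>'; at [29:35] → '<8jt7>'.
The replacement refers to a captured group, so each match is rewritten using its own captured text.

'ej[<qfvn]8od[sh8]8od[qe1b]8od[8jt7]ev'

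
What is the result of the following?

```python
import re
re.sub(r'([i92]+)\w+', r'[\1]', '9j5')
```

This matches one or more of one of [i92] (captured); then one or more of a word character.
`\1` in the replacement pulls in group 1's text for each match.

'[9]'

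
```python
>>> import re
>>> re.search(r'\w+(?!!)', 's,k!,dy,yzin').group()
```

The negative lookaround is zero-width — it rules out positions where the adjacent text would match, without consuming anything.
`re.search` tries every starting position until one works.
The match spans [0:1] → 's'.

's'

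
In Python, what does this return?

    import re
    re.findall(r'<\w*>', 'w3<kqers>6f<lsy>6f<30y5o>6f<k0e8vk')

Matches: at [2:9] → '<kqers>'; at [11:16] → '<lsy>'; at [18:25] → '<30y5o>'.
`findall` yields the raw match text (3 of them) because the pattern has no groups.

['<kqers>', '<lsy>', '<30y5o>']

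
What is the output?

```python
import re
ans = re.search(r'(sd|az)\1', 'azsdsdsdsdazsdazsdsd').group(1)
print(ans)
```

A backreference is literal: `\1` must see the identical characters the first group matched.
`re.search` scans for the first position where the pattern succeeds.
The match spans [2:6] → 'sdsd'.
Captured: group 1 = 'sd'.

sd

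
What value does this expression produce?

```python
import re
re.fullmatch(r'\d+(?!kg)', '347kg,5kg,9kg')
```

None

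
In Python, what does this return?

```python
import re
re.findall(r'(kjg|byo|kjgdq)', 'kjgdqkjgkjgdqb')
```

['kjg', 'kjg', 'kjg']

The regex engine tests alternatives in the order written; an earlier branch that matches wins even if a later one would match more.
Matches: at [0:3] match 'kjg', group 1 = 'kjg'; at [5:8] match 'kjg', group 1 = 'kjg'; at [8:11] match 'kjg', group 1 = 'kjg'.
`findall` collects group 1 from each match (3 total).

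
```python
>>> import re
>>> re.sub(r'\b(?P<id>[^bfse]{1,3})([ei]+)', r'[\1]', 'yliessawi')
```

'[yli]ssawi'

Pattern: a word boundary (`\b`, zero-width); then 1 to 3 of any character except [bfse] (captured as 'id'); then one or more of one of [ei] (captured).
`\1` in the replacement pulls in group 1's text for each match.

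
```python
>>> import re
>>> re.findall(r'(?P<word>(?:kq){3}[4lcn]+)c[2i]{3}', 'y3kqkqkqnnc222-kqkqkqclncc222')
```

['kqkqkqnn', 'kqkqkqclnc']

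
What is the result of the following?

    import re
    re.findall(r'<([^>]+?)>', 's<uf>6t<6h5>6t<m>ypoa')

['uf', '6h5', 'm']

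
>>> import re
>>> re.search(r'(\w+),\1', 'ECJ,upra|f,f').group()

`\1` is not a pattern — it's the concrete string captured by group 1, re-applied verbatim.
`re.search` scans for the first position where the pattern succeeds.
The match spans [9:12] → 'f,f'.
Captured: group 1 = 'f'.

'f,f'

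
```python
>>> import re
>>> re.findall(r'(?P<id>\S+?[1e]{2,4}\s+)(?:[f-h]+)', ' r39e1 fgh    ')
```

['r39e1 ']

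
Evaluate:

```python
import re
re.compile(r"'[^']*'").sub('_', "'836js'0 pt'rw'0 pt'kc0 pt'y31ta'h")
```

Matches: at [0:7] → "'836js'"; at [11:15] → "'rw'"; at [19:27] → "'kc0 pt'".
`sub` substitutes '_' at each match site.

"_0 pt_0 pt_y31ta'h"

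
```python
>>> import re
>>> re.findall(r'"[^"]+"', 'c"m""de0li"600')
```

['"m"', '"de0li"']

Since nothing is captured, `findall` lists the 2 matched substrings directly.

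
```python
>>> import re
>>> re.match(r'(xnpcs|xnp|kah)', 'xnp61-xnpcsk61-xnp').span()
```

(0, 3)

`re.match` only tries the pattern at the start of the string.
The match spans [0:3] → 'xnp'.
Captured: group 1 = 'xnp'.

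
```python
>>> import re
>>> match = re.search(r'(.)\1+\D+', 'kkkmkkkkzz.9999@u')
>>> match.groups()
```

The match spans [0:11] → 'kkkmkkkkzz.'.
Captured: group 1 = 'k'.

('k',)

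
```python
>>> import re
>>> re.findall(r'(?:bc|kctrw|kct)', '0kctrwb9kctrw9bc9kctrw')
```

`|` is ordered: at each position the engine commits to the first alternative that works.
Scanning left to right: at [1:6] → 'kctrw'; at [8:13] → 'kctrw'; at [14:16] → 'bc'; at [17:22] → 'kctrw'.
No capturing groups, so `findall` returns the 4 full match strings.

['kctrw', 'kctrw', 'bc', 'kctrw']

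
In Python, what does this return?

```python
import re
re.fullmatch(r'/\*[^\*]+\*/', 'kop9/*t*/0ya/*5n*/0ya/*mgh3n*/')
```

`re.fullmatch` is like wrapping the pattern in `^…$` (in single-line mode).
Here the string isn't matched end-to-end, so the call returns None.

None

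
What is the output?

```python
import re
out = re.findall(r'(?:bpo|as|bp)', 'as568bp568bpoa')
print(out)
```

['as', 'bp', 'bpo']

Alternation isn't longest-match — the leftmost alternative that fits at this position is chosen.
Scanning left to right: at [0:2] → 'as'; at [5:7] → 'bp'; at [10:13] → 'bpo'.
With no groups in the pattern, `findall` gives back each whole match — 3 here.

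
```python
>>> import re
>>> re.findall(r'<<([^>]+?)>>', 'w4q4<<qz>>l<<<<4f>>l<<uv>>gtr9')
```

['qz', '<<4f', 'uv']

Scanning left to right: at [4:10] match '<<qz>>', group 1 = 'qz'; at [11:19] match '<<<<4f>>', group 1 = '<<4f'; at [20:26] match '<<uv>>', group 1 = 'uv'.
One capturing group, so `findall` returns just the captured substring from each match — 3 in all.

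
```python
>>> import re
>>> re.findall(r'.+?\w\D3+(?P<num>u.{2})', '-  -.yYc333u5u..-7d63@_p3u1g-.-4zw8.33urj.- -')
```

This matches one or more of any character (lazy); then a word character, then a non-digit; then one or more of a literal '3'; then the literal 'u', then exactly 2 of any character (captured as 'num').
The `?` after the quantifier makes it lazy — it takes as little as possible before letting the rest of the pattern try.
Scanning left to right: at [0:14] match '-  -.yYc333u5u', group 1 = 'u5u'; at [14:28] match '..-7d63@_p3u1g', group 1 = 'u1g'; at [28:41] match '-.-4zw8.33urj', group 1 = 'urj'.
`findall` collects group 1 from each match (3 total).

['u5u', 'u1g', 'urj']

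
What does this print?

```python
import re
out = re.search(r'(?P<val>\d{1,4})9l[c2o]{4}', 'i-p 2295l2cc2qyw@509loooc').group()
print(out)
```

509loooc

The match spans [17:25] → '509loooc'.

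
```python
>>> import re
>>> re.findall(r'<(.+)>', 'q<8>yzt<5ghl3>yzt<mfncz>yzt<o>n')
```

['8>yzt<5ghl3>yzt<mfncz>yzt<o']

With a single group, `findall` returns only what that group captured — 1 item.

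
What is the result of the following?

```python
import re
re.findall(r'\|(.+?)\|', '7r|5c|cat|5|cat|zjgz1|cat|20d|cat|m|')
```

Lazy quantifiers expand one character at a time until the remainder of the pattern can match.
With a single group, `findall` returns only what that group captured — 5 items.

['5c', '5', 'zjgz1', '20d', 'm']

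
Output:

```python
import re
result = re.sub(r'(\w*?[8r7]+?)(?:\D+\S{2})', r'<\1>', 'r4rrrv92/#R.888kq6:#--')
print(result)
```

Pattern: zero or more of a word character (lazy), then one or more of one of [8r7] (lazy) (captured); then one or more of a non-digit, then exactly 2 of a non-whitespace character (non-capturing group).
Because the quantifier is non-greedy, it stops expanding at the earliest point where the rest of the pattern can succeed.
Matches: at [0:8] → 'r4rrrv92'; at [12:19] → '888kq6:'.
`\1` in the replacement pulls in group 1's text for each match.

<r4r>/#R.<888>#--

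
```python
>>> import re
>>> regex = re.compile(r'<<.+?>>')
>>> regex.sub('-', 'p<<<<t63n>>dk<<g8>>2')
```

Matches: at [1:11] → '<<<<t63n>>'; at [13:19] → '<<g8>>'.
Every occurrence is swapped for '-'.

'p-dk-2'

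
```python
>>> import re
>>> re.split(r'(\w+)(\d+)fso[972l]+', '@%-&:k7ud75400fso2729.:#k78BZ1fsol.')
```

['@%-&:', 'k7ud7540', '0', '.:#', 'k78BZ', '1', '.']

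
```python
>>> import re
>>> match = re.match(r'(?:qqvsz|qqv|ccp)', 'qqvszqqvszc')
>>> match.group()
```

'qqvsz'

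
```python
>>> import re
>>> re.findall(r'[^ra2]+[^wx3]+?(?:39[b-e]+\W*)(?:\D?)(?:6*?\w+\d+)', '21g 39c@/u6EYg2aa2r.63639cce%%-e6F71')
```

This matches one or more of any character except [ra2], then one or more of any character except [wx3] (lazy); then the literal '39', then one or more of a character in [b-e], then zero or more of a non-word character (non-capturing group); then optionally a non-digit (non-capturing group); then zero or more of the literal '6' (lazy), then one or more of a word character, then one or more of a digit (non-capturing group).
`findall` yields the raw match text (2 of them) because the pattern has no groups.

['1g 39c@/u6EYg2aa2', '.63639cce%%-e6F71']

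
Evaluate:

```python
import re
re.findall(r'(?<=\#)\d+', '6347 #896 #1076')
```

Because the assertion is zero-width, the text it checks is not consumed and won't appear in the result.
`findall` yields the raw match text (2 of them) because the pattern has no groups.

['896', '1076']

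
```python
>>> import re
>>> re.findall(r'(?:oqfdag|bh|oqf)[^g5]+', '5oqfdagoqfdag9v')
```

['oqfdagoqfda']

`|` is ordered: at each position the engine commits to the first alternative that works.
Since nothing is captured, `findall` lists the 1 matched substring directly.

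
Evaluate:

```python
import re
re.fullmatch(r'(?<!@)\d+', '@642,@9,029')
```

None

`(?!…)`/`(?<!…)` only lets a position through if the neighbouring text does NOT match; no characters are consumed.
For `fullmatch`, every character of the input must be accounted for by the pattern.
Here there's no way to consume every character, so the call returns None.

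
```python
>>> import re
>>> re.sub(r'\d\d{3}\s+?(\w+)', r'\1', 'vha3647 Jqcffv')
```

'vhaJqcffv'

The replacement refers to a captured group, so each match is rewritten using its own captured text.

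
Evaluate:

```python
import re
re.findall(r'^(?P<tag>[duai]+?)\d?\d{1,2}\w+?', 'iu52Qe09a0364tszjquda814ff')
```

['iu']

This matches anchored at the start of the string; then one or more of one of [duai] (lazy) (captured as 'tag'); then optionally a digit, then 1 to 2 of a digit, then one or more of a word character (lazy).
Walking the string: at [0:5] match 'iu52Q', group 1 = 'iu'.
With a single group, `findall` returns only what that group captured — 1 item.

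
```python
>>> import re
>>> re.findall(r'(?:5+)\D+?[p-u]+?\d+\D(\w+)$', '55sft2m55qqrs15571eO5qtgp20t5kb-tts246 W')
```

This matches one or more of a literal '5' (non-capturing group); then one or more of a non-digit (lazy); then one or more of a character in [p-u] (lazy), then one or more of a digit, then a non-digit; then one or more of a word character (captured); then anchored at the end.
Because there's exactly one group, `findall` drops the full match and keeps group 1 from the one hit.

['W']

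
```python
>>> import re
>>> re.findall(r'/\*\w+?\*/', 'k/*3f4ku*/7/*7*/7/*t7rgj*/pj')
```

['/*3f4ku*/', '/*7*/', '/*t7rgj*/']

Scanning left to right: at [1:10] → '/*3f4ku*/'; at [11:16] → '/*7*/'; at [17:26] → '/*t7rgj*/'.
With no groups in the pattern, `findall` gives back each whole match — 3 here.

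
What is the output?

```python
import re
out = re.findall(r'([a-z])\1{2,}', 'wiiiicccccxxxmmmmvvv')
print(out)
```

`\1` has to match the exact text group 1 already captured.
With a single group, `findall` returns only what that group captured — 5 items.

['i', 'c', 'x', 'm', 'v']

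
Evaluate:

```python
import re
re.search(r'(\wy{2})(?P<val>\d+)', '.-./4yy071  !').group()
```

The pattern matches a word character, then exactly 2 of a literal 'y' (captured); then one or more of a digit (captured as 'val').
`re.search` tries every starting position until one works.
The match spans [4:10] → '4yy071'.
Captured: group 1 = '4yy', group 2 = '071'.

'4yy071'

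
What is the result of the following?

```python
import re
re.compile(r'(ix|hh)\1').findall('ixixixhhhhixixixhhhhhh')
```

`\1` has to match the exact text group 1 already captured.
Matches: at [0:4] match 'ixix', group 1 = 'ix'; at [6:10] match 'hhhh', group 1 = 'hh'; at [10:14] match 'ixix', group 1 = 'ix'; at [16:20] match 'hhhh', group 1 = 'hh'.
One capturing group, so `findall` returns just the captured substring from each match — 4 in all.

['ix', 'hh', 'ix', 'hh']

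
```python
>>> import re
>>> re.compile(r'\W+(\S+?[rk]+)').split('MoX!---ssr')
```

['MoX', 'ssr', '']

Pattern: one or more of a non-word character; then one or more of a non-whitespace character (lazy), then one or more of one of [rk] (captured).
Matches to split on: at [3:10] → '!---ssr'.
`re.split` interleaves the captured-group text with the surrounding fragments.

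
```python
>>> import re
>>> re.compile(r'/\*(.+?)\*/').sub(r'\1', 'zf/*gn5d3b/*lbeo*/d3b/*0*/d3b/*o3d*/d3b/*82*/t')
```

A `+?`/`*?`/`{m,n}?` starts at its minimum and grows only as far as needed for what follows to match.
Matches: at [2:18] → '/*gn5d3b/*lbeo*/'; at [21:26] → '/*0*/'; at [29:36] → '/*o3d*/'; at [39:45] → '/*82*/'.
The replacement refers to a captured group, so each match is rewritten using its own captured text.

'zfgn5d3b/*lbeod3b0d3bo3dd3b82t'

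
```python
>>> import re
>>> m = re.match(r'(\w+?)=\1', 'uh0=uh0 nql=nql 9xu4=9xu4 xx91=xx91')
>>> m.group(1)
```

'uh0'

`\1` has to match the exact text group 1 already captured.
`re.match` only tries the pattern at the start of the string.
The match spans [0:7] → 'uh0=uh0'.
Captured: group 1 = 'uh0'.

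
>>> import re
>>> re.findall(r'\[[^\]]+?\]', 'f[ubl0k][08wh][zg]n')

Since nothing is captured, `findall` lists the 3 matched substrings directly.

['[ubl0k]', '[08wh]', '[zg]']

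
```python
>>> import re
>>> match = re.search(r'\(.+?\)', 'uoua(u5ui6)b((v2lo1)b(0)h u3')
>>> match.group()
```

'(u5ui6)'

`search` walks the string left to right and returns the first match it finds.
The match spans [4:11] → '(u5ui6)'.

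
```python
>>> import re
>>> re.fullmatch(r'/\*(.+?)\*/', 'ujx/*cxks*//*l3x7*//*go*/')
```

For `fullmatch`, every character of the input must be accounted for by the pattern.
Here the pattern can't cover the whole string, so the call returns None.

None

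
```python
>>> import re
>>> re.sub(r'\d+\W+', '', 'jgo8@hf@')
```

This matches one or more of a digit; then one or more of a non-word character.
Matches: at [3:5] → '8@'.
Every occurrence is swapped for ''.

'jgohf@'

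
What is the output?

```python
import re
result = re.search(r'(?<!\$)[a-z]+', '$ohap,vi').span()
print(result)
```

(2, 5)

The negative lookaround is zero-width — it rules out positions where the adjacent text would match, without consuming anything.
`re.search` scans for the first position where the pattern succeeds.
The match spans [2:5] → 'hap'.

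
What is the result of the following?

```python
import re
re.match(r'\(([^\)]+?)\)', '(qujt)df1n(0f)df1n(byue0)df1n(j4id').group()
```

`re.match` won't scan ahead — the pattern has to work from the very first character.
The match spans [0:6] → '(qujt)'.

'(qujt)'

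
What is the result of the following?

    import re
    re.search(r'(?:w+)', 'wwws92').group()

Pattern: one or more of a literal 'w' (non-capturing group).
`re.search` scans for the first position where the pattern succeeds.
The match spans [0:3] → 'www'.

'www'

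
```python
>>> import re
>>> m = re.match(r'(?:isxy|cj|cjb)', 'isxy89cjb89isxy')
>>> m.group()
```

With `match`, the pattern is implicitly anchored at the beginning.
The match spans [0:4] → 'isxy'.

'isxy'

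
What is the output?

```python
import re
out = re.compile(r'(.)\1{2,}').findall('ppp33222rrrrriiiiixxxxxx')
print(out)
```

['p', '2', 'r', 'i', 'x']

The backreference `\1` re-matches whatever the first group consumed, character for character.
Walking the string: at [0:3] match 'ppp', group 1 = 'p'; at [5:8] match '222', group 1 = '2'; at [8:13] match 'rrrrr', group 1 = 'r'; at [13:18] match 'iiiii', group 1 = 'i'; at [18:24] match 'xxxxxx', group 1 = 'x'.
Because there's exactly one group, `findall` drops the full match and keeps group 1 from each hit.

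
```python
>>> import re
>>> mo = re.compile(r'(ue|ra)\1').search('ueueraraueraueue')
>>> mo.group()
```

After group 1 captures some text, `\1` only succeeds where that same text appears again.
`re.search` tries every starting position until one works.
The match spans [0:4] → 'ueue'.
Captured: group 1 = 'ue'.

'ueue'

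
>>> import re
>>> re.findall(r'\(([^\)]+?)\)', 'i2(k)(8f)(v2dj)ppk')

With a single group, `findall` returns only what that group captured — 3 items.

['k', '8f', 'v2dj']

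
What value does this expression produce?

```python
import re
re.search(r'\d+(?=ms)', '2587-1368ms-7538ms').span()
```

The `(?=…)`/`(?<=…)` assertion just peeks at neighbouring text; it doesn't advance the match position.
`search` walks the string left to right and returns the first match it finds.
The match spans [5:9] → '1368'.

(5, 9)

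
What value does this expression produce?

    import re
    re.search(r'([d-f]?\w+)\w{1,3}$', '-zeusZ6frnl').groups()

The match spans [1:11] → 'zeusZ6frnl'.
Captured: group 1 = 'zeusZ6frn'.

('zeusZ6frn',)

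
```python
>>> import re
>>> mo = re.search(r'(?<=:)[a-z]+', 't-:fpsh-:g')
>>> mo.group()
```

'fpsh'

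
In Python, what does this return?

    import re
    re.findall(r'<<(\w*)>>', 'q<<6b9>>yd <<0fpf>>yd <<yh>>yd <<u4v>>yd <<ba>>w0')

['6b9', '0fpf', 'yh', 'u4v', 'ba']

With a single group, `findall` returns only what that group captured — 5 items.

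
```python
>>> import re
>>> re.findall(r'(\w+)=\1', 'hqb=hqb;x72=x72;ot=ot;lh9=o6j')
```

['hqb', 'x72', 'ot']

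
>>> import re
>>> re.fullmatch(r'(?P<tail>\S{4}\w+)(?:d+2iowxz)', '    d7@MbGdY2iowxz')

`re.fullmatch` is like wrapping the pattern in `^…$` (in single-line mode).
Here the pattern can't cover the whole string, so the call returns None.

None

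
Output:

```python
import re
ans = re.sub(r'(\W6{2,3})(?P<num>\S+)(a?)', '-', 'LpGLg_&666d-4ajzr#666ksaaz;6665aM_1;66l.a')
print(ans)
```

Pattern: a non-word character, then 2 to 3 of the literal '6' (captured); then one or more of a non-whitespace character (captured as 'num'); then optionally a literal 'a' (captured).
Matches: at [6:41] → '&666d-4ajzr#666ksaaz;6665aM_1;66l.a'.
`sub` substitutes '-' at each match site.

LpGLg_-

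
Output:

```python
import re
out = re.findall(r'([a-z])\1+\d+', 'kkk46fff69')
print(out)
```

['k', 'f']

The backreference `\1` re-matches whatever the first group consumed, character for character.
Matches: at [0:5] match 'kkk46', group 1 = 'k'; at [5:10] match 'fff69', group 1 = 'f'.
`findall` collects group 1 from each match (2 total).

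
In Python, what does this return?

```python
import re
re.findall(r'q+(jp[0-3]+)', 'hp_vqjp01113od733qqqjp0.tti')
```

['jp01113', 'jp0']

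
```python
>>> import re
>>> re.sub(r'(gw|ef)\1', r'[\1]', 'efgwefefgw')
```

'efgw[ef]gw'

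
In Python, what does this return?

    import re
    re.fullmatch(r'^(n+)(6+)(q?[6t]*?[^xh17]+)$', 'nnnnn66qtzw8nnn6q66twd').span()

`re.fullmatch` is like wrapping the pattern in `^…$` (in single-line mode).
The match spans [0:22] → 'nnnnn66qtzw8nnn6q66twd'.

(0, 22)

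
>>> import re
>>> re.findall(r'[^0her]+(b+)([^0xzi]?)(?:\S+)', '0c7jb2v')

[('b', '2')]

Pattern: one or more of any character except [0her]; then one or more of a literal 'b' (captured); then optionally any character except [0xzi] (captured); then one or more of a non-whitespace character (non-capturing group).
2 groups means the one result is a tuple of 2 captured strings — 1 here.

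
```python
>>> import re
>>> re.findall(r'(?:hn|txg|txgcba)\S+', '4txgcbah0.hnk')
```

['txgcbah0.hnk']

With no groups in the pattern, `findall` gives back each whole match — 1 here.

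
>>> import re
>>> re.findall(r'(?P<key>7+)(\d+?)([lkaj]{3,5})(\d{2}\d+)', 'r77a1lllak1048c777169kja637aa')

[('777', '169', 'kja', '637')]

This matches one or more of a literal '7' (captured as 'key'); then one or more of a digit (lazy) (captured); then 3 to 5 of one of [lkaj] (captured); then exactly 2 of a digit, then one or more of a digit (captured).
Scanning left to right: at [15:27] match '777169kja637', groups = ('777', '169', 'kja', '637').
Multiple groups make `findall` return tuples — one 4-tuple for the one match.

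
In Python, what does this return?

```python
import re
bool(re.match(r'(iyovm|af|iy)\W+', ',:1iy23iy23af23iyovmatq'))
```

`match` is anchored at position 0; if the pattern doesn't fit there, it returns None.
Here position 0 doesn't satisfy it, so the call returns None, and `bool(None)` is False.

False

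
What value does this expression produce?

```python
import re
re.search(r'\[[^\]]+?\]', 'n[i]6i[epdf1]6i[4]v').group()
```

'[i]'

Unlike `match`, `search` isn't anchored — it looks for the pattern anywhere in the string.
The match spans [1:4] → '[i]'.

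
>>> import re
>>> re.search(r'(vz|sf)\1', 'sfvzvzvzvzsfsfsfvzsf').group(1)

`\1` has to match the exact text group 1 already captured.
`search` walks the string left to right and returns the first match it finds.
The match spans [2:6] → 'vzvz'.
Captured: group 1 = 'vz'.

'vz'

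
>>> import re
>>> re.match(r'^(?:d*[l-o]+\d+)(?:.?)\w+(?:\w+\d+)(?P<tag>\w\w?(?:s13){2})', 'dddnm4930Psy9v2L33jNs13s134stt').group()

'dddnm4930Psy9v2L33jNs13s13'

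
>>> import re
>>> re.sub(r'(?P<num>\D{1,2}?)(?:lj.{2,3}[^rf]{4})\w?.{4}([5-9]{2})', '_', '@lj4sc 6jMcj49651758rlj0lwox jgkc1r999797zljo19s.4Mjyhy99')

Pattern: 1 to 2 of a non-digit (lazy) (captured as 'num'); then the literal 'lj', then 2 to 3 of any character, then exactly 4 of any character except [rf] (non-capturing group); then optionally a word character, then exactly 4 of any character; then exactly 2 of a character in [5-9] (captured).
Matches: at [0:16] → '@lj4sc 6jMcj4965'; at [20:37] → 'rlj0lwox jgkc1r99'; at [41:57] → 'zljo19s.4Mjyhy99'.
`sub` substitutes '_' at each match site.

'_1758_9797_'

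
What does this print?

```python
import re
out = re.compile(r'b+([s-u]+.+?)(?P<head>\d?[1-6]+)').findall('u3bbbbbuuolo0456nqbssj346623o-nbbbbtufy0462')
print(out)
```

The pattern matches one or more of a literal 'b'; then one or more of a character in [s-u], then one or more of any character (lazy) (captured); then optionally a digit, then one or more of a character in [1-6] (captured as 'head').
Because the quantifier is non-greedy, it stops expanding at the earliest point where the rest of the pattern can succeed.
Walking the string: at [2:16] match 'bbbbbuuolo0456', groups = ('uuolo', '0456'); at [18:28] match 'bssj346623', groups = ('ssj', '346623'); at [31:43] match 'bbbbtufy0462', groups = ('tufy', '0462').
With 2 capturing groups, `findall` returns a 2-tuple per match.

[('uuolo', '0456'), ('ssj', '346623'), ('tufy', '0462')]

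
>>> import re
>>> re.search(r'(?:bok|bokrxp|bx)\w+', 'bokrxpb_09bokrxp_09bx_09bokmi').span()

(0, 29)

The match spans [0:29] → 'bokrxpb_09bokrxp_09bx_09bokmi'.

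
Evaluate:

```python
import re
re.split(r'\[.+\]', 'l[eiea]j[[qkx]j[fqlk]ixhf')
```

Splitting on the pattern gives 2 pieces.

['l', 'ixhf']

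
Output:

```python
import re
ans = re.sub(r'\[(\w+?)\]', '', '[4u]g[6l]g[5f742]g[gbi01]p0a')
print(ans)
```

Matches: at [0:4] → '[4u]'; at [5:9] → '[6l]'; at [10:17] → '[5f742]'; at [18:25] → '[gbi01]'.
Each match is replaced by ''.

gggp0a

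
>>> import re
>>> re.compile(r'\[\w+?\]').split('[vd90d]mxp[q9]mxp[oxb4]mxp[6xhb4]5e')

Splitting on the pattern gives 5 pieces.

['', 'mxp', 'mxp', 'mxp', '5e']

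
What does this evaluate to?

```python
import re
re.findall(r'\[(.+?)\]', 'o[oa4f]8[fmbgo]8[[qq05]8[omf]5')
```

['oa4f', 'fmbgo', '[qq05', 'omf']

Because there's exactly one group, `findall` drops the full match and keeps group 1 from each hit.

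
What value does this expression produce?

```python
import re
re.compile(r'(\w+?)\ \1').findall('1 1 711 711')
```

The backreference `\1` re-matches whatever the first group consumed, character for character.
Matches: at [0:3] match '1 1', group 1 = '1'; at [4:11] match '711 711', group 1 = '711'.
With a single group, `findall` returns only what that group captured — 2 items.

['1', '711']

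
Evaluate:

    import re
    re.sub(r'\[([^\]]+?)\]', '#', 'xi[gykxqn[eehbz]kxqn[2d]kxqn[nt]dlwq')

'xi#kxqn#kxqn#dlwq'

Matches: at [2:16] → '[gykxqn[eehbz]'; at [20:24] → '[2d]'; at [28:32] → '[nt]'.
`sub` substitutes '#' at each match site.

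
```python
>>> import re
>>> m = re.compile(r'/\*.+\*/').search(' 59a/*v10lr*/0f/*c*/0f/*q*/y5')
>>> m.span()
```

Unlike `match`, `search` isn't anchored — it looks for the pattern anywhere in the string.
The match spans [4:27] → '/*v10lr*/0f/*c*/0f/*q*/'.

(4, 27)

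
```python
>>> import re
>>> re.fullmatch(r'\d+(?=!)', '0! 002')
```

The positive lookaround only admits positions where the adjacent text matches; those characters stay outside the span.
`fullmatch` succeeds only if the pattern covers the string from start to end.
Here the string isn't matched end-to-end, so the call returns None.

None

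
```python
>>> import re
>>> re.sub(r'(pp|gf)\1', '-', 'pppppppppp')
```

'--pp'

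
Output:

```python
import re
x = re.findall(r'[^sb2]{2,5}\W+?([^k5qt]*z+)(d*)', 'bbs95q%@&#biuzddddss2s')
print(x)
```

[('#biuz', 'dddd')]

Pattern: 2 to 5 of any character except [sb2], then one or more of a non-word character (lazy); then zero or more of any character except [k5qt], then one or more of a literal 'z' (captured); then zero or more of a literal 'd' (captured).
With the lazy modifier that quantifier settles for the fewest repetitions that let the rest of the pattern succeed (the atoms after it are unaffected and can still be greedy).
Scanning left to right: at [3:18] match '95q%@&#biuzdddd', groups = ('#biuz', 'dddd').
With 2 capturing groups, `findall` returns a 2-tuple per match.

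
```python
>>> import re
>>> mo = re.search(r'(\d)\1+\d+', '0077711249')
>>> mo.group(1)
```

'0'

The match spans [0:10] → '0077711249'.
Captured: group 1 = '0'.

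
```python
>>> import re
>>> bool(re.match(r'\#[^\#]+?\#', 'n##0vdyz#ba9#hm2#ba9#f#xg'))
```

False

`re.match` won't scan ahead — the pattern has to work from the very first character.
Here position 0 doesn't satisfy it, so the call returns None, and `bool(None)` is False.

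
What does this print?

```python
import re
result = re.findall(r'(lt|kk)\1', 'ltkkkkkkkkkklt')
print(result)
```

['kk', 'kk']

After group 1 captures some text, `\1` only succeeds where that same text appears again.
With a single group, `findall` returns only what that group captured — 2 items.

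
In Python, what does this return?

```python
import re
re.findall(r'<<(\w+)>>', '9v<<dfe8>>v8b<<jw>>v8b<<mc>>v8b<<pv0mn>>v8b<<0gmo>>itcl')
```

`findall` collects group 1 from each match (5 total).

['dfe8', 'jw', 'mc', 'pv0mn', '0gmo']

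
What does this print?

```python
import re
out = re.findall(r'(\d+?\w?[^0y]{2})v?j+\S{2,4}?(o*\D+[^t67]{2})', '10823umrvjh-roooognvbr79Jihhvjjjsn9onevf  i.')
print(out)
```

[('10823umr', 'roooognvbr')]

This matches one or more of a digit (lazy), then optionally a word character, then exactly 2 of any character except [0y] (captured); then optionally the literal 'v', then one or more of a literal 'j', then 2 to 4 of a non-whitespace character (lazy); then zero or more of the literal 'o', then one or more of a non-digit, then exactly 2 of any character except [t67] (captured).
The `?` after the quantifier makes it lazy — it takes as little as possible before letting the rest of the pattern try.
Scanning left to right: at [0:22] match '10823umrvjh-roooognvbr', groups = ('10823umr', 'roooognvbr').
With 2 capturing groups, `findall` returns a 2-tuple per match.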